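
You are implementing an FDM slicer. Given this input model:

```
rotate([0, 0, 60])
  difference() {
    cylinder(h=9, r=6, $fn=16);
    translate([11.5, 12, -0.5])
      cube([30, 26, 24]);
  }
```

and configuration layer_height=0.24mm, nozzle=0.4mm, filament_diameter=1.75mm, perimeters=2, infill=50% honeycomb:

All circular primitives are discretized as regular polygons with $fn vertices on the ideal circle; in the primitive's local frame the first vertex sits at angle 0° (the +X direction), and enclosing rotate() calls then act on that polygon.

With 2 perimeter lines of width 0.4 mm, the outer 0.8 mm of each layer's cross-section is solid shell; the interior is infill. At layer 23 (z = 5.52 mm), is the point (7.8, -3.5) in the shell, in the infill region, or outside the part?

outside

At z = 5.52 mm: the cylinder: section is a regular 16-gon, circumradius r=6; the cube at (11.5, 12) (footprint 30×26) is included at this height; Subtracting the remaining from the first: starting from the r=6 cylinder, the 30×26 cube at (11.5, 12) misses the remaining region (no effect) — 1 connected region; (rotated 60° about Z; rotation is an isometry so areas/perimeters/island counts are preserved). Overall, the cross-section is a single solid region. Undo the 60° rotation: the query point maps to (0.869, -8.505) in the un-rotated model frame. The nearest boundary edge runs (2.30, -5.54)→(-0.00, -6.00); distance from the point to it = 2.63 mm. The point is not inside any of the regions above, so it lies outside the cross-section (2.63 mm from the nearest boundary).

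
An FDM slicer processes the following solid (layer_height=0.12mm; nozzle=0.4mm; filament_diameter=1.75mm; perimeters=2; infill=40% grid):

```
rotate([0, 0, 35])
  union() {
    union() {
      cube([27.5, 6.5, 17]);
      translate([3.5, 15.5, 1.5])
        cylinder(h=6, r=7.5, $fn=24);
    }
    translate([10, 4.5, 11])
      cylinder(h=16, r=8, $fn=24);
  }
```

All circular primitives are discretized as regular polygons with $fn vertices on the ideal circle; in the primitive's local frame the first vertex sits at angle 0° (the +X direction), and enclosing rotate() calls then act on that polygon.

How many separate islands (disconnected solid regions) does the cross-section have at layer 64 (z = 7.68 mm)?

At z = 7.68 mm: the 27.5×6.5 cube contributes its full rectangle; the cylinder at (3.5, 15.5) is not intersected at this z (z outside [1.5, 7.5]); Merging all regions: only the 27.5×6.5 cube is present, so the union is just that shape — 1 connected region; the cylinder at (10, 4.5) is absent (z outside [11, 27]); Combining (union): only that combined region is present, so the union is just that shape — 1 connected region; (rotated 35° about Z; rotation is an isometry so areas/perimeters/island counts are preserved). Overall, the cross-section is a single solid region. Island count = 1.

1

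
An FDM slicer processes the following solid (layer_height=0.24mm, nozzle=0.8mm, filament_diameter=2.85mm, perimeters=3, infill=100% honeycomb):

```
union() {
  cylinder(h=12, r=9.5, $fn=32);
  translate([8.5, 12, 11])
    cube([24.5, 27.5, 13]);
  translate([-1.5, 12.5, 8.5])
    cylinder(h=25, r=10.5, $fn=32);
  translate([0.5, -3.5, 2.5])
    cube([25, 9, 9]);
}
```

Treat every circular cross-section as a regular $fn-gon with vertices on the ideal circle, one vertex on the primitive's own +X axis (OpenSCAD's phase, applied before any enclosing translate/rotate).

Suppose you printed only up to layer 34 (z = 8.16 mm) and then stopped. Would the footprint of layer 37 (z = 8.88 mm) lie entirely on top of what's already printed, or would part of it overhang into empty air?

Compare the two slices. At z = 8.16: the cylinder: section is a regular 32-gon, circumradius r=9.5 (area = (32/2)·9.500²·sin(360°/32) = 281.71 mm²); the cube at (8.5, 12) is not intersected at this z (z outside [11, 24]); the cylinder at (-1.5, 12.5) is not intersected at this z (z outside [8.5, 33.5]); the 25×9 cube at (0.5, -3.5) contributes its full rectangle (area 225.00 mm²); Merging all regions: the regions partially overlap — summed areas 506.71 mm² minus the doubly-counted overlap 76.86 mm² gives 429.85 mm² — area = 429.85 mm². At z = 8.88: the r=9.5 cylinder gives a regular 32-gon of circumradius 9.5 (constant along its height) (area = (32/2)·9.500²·sin(360°/32) = 281.71 mm²); the cube at (8.5, 12) does not reach this height (z outside [11, 24]); the cylinder at (-1.5, 12.5): section is a regular 32-gon, circumradius r=10.5 (area = (32/2)·10.500²·sin(360°/32) = 344.14 mm²); the cube at (0.5, -3.5) (footprint 25×9) is included at this height (area 225.00 mm²); Combining (union): the regions partially overlap — summed areas 850.85 mm² minus the doubly-counted overlap 155.70 mm² gives 695.15 mm² — area = 695.15 mm². Checking containment: at z = 8.88 the cross-section extends beyond the z = 8.16 cross-section by about 265.29 mm².

part overhangs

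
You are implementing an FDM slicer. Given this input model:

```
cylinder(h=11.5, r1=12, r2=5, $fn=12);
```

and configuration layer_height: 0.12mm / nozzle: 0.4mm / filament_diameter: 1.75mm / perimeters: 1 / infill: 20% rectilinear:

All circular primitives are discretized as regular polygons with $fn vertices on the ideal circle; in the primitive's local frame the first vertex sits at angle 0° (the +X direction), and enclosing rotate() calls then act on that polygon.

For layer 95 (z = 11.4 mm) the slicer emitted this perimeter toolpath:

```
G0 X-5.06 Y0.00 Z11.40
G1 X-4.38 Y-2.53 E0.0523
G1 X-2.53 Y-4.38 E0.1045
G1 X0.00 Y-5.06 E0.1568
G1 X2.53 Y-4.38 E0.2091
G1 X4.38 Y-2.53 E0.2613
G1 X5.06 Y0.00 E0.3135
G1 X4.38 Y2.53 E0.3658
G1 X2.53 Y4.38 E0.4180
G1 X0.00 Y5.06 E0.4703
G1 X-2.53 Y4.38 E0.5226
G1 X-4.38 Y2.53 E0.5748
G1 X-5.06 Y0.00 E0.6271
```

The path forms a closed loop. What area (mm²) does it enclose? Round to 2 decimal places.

Apply the shoelace formula to the sequence of (X, Y) vertices; enclosed area = 76.77 mm².

76.77 mm²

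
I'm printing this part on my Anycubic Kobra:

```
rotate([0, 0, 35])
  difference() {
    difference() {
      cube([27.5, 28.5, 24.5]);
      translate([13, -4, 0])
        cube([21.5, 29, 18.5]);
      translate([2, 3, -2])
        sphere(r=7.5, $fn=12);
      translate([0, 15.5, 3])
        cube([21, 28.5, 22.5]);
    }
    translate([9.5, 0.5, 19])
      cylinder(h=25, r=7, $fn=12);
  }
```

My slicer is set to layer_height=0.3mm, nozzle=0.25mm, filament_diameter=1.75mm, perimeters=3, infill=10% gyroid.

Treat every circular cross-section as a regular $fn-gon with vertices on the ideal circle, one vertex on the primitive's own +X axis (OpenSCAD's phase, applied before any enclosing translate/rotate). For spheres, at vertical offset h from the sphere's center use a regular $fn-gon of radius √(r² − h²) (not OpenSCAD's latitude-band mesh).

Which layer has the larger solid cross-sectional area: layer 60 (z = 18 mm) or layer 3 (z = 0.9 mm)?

Layer 60 (z = 18): the cube (footprint 27.5×28.5) is included at this height (area 783.75 mm²); the cube at (13, -4) (footprint 21.5×29) is included at this height (area 623.50 mm²); the sphere at (2, 3) does not reach this height (|z−center|=20.000 > r=7.5); the cube at (0, 15.5) is present — its section is the full 21×28.5 rectangle (area 598.50 mm²); Subtracting the remaining from the first: starting from the 27.5×28.5 cube (783.75 mm²), the 21.5×29 cube at (13, -4) partially overlaps it — only the 362.50 mm² overlap (of its 623.50 mm²) is removed, clipping the outline; the 21×28.5 cube at (0, 15.5) partially overlaps it — only the 197.00 mm² overlap (of its 598.50 mm²) is removed, clipping the outline — area = 224.25 mm²; the cylinder at (9.5, 0.5) does not reach this height (z outside [19, 44]); Taking the first minus the rest: none of the subtracted shapes is present at this height, so the result so far is unchanged — area = 224.25 mm²; (whole slice rotated 35° about Z — lengths, areas and connectivity unchanged). So its area = 224.25 mm². Layer 3 (z = 0.9): the cube is present — its section is the full 27.5×28.5 rectangle (area 783.75 mm²); the cube at (13, -4) is present — its section is the full 21.5×29 rectangle (area 623.50 mm²); the sphere at (2, 3): section is a regular 12-gon, circumradius = √(r²−h²) = √(7.5²−2.9²) = 6.917 (area = (12/2)·6.917²·sin(360°/12) = 143.52 mm²); the cube at (0, 15.5) is not intersected at this z (z outside [3, 25.5]); After the difference (first − rest): starting from the 27.5×28.5 cube (783.75 mm²), the 21.5×29 cube at (13, -4) partially overlaps it — only the 362.50 mm² overlap (of its 623.50 mm²) is removed, clipping the outline; the r=7.5 sphere at (2, 3) partially overlaps it — only the 74.72 mm² overlap (of its 143.52 mm²) is removed, clipping the outline — area = 346.53 mm²; the cylinder at (9.5, 0.5) is absent (z outside [19, 44]); After the difference (first − rest): none of the subtracted shapes is present at this height, so that combined region is unchanged — area = 346.53 mm²; (whole slice rotated 35° about Z — lengths, areas and connectivity unchanged). So its area = 346.53 mm². Layer 3 is larger (346.53 vs 224.25 mm²).

layer 3 (z = 0.9 mm)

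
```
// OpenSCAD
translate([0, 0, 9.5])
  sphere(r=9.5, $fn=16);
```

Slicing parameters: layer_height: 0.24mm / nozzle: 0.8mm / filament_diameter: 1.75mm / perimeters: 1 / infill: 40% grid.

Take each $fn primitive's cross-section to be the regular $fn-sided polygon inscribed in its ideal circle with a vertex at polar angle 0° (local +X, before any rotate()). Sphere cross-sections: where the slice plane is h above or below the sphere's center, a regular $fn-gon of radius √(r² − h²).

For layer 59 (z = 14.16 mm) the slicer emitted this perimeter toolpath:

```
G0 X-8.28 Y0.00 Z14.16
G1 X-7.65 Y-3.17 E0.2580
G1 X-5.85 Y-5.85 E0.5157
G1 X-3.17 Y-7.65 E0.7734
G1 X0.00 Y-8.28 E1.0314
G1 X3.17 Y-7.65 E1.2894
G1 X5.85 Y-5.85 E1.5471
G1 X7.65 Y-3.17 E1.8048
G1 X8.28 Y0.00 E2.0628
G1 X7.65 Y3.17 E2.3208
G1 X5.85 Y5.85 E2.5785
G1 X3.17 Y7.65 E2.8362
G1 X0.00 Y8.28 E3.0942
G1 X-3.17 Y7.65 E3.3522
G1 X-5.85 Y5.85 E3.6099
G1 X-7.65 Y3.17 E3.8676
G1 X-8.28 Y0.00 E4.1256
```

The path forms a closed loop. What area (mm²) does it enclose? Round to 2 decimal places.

209.82 mm²

Apply the shoelace formula to the sequence of (X, Y) vertices; enclosed area = 209.82 mm².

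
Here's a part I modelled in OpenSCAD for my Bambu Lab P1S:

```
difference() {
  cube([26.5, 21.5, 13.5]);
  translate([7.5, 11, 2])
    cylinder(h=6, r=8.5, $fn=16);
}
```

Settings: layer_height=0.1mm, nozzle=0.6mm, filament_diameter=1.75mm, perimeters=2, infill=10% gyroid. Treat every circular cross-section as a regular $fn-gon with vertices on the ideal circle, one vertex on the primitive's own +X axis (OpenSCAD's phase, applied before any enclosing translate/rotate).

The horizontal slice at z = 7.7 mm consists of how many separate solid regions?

At z = 7.7 mm: the 26.5×21.5 cube contributes its full rectangle; the r=8.5 cylinder at (7.5, 11) contributes a regular 16-gon of circumradius 8.5; After the difference (first − rest): starting from the 26.5×21.5 cube, the r=8.5 cylinder at (7.5, 11) partially overlaps it — only the 216.60 mm² overlap (of its 221.19 mm²) is removed, clipping the outline — 1 connected region. The result has 1 disconnected region.

1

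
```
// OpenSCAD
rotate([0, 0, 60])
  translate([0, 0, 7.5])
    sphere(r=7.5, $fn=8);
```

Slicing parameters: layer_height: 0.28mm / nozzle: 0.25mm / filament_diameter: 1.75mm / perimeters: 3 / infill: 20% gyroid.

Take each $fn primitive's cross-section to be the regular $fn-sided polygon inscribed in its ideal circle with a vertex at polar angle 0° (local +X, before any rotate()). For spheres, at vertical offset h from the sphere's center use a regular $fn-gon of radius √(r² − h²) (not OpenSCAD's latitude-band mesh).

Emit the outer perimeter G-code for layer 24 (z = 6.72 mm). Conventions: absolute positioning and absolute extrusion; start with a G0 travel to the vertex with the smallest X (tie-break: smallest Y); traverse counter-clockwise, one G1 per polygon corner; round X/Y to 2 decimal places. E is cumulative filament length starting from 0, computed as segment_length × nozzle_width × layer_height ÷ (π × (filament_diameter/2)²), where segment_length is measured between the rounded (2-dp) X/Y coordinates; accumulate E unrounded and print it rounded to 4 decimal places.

G0 X-7.21 Y-1.93 Z6.72
G1 X-3.73 Y-6.46 E0.1662
G1 X1.93 Y-7.21 E0.3324
G1 X6.46 Y-3.73 E0.4987
G1 X7.21 Y1.93 E0.6648
G1 X3.73 Y6.46 E0.8311
G1 X-1.93 Y7.21 E0.9972
G1 X-6.46 Y3.73 E1.1635
G1 X-7.21 Y-1.93 E1.3296

At z = 6.72 mm: the r=7.5 sphere slices to a regular 8-gon of circumradius 7.459 (√(r²−h²) with h=0.78 from center); (rotated 60° about Z; rotation is an isometry so areas/perimeters/island counts are preserved). The outline is a single polygon with 8 vertices. Extrusion per mm of travel: 0.25 × 0.28 / (π × 0.875²) = 0.029103. Accumulating E over each segment gives final E = 1.3296.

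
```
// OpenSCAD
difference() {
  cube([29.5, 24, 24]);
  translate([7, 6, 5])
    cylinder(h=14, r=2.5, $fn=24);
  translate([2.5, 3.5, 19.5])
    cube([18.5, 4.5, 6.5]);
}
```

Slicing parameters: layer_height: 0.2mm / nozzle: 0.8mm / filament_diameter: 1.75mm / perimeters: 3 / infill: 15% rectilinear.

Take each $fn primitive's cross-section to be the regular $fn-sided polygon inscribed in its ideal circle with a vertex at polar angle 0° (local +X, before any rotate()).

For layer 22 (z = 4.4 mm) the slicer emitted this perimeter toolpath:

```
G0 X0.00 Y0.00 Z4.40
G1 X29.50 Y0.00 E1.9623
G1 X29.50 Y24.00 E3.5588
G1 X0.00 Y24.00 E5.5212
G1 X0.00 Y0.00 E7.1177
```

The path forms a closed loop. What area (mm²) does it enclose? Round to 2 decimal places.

Apply the shoelace formula to the sequence of (X, Y) vertices; enclosed area = 708.00 mm².

708.00 mm²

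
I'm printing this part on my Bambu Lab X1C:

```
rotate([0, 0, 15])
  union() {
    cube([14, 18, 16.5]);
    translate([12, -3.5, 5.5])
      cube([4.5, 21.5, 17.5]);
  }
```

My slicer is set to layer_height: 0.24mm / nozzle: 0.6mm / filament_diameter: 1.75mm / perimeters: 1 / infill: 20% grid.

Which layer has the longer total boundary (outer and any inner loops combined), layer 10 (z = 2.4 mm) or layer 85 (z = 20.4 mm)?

Layer 10 (z = 2.4): the cube (footprint 14×18) is included at this height (perimeter 64.00 mm); the cube at (12, -3.5) is not intersected at this z (z outside [5.5, 23]); Combining (union): only the 14×18 cube is present, so the union is just that shape — boundary = 64.00 mm; (rotated 15° about Z; rotation is an isometry so areas/perimeters/island counts are preserved). So its perimeter = 64.00 mm. Layer 85 (z = 20.4): the cube is absent (z outside [0, 16.5]); the cube at (12, -3.5) is present — its section is the full 4.5×21.5 rectangle (perimeter 52.00 mm); Combining (union): only the 4.5×21.5 cube at (12, -3.5) is present, so the union is just that shape — boundary = 52.00 mm; (whole slice rotated 15° about Z — lengths, areas and connectivity unchanged). So its perimeter = 52.00 mm. Layer 10 is larger (64.00 vs 52.00 mm).

layer 10 (z = 2.4 mm)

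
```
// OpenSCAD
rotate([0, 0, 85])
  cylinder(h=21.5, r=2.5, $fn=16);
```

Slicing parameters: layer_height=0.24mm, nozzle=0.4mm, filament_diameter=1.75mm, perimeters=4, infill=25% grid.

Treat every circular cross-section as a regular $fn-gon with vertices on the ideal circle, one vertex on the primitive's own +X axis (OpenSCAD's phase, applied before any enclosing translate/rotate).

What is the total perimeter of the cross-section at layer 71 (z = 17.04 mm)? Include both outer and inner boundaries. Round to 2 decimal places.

15.61 mm

At z = 17.04 mm: the cylinder: section is a regular 16-gon, circumradius r=2.5 (perimeter = 2·16·2.500·sin(180°/16) = 15.61 mm); (whole slice rotated 85° about Z — lengths, areas and connectivity unchanged). Overall, the cross-section is a single solid region. Total boundary length (outer) = 15.61 mm.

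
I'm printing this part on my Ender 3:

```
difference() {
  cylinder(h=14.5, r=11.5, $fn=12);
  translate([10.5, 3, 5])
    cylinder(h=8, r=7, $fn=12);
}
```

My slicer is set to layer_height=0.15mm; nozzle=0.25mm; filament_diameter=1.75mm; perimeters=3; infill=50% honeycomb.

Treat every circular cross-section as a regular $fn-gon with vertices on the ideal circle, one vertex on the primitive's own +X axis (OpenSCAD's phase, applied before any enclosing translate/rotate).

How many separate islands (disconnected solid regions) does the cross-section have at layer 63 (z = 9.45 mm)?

At z = 9.45 mm: the r=11.5 cylinder gives a regular 12-gon of circumradius 11.5 (constant along its height); the r=7 cylinder at (10.5, 3) contributes a regular 12-gon of circumradius 7; After the difference (first − rest): starting from the r=11.5 cylinder, the r=7 cylinder at (10.5, 3) partially overlaps it — only the 67.79 mm² overlap (of its 147.00 mm²) is removed, clipping the outline — 1 connected region. Overall, the cross-section is a single solid region. Island count = 1.

1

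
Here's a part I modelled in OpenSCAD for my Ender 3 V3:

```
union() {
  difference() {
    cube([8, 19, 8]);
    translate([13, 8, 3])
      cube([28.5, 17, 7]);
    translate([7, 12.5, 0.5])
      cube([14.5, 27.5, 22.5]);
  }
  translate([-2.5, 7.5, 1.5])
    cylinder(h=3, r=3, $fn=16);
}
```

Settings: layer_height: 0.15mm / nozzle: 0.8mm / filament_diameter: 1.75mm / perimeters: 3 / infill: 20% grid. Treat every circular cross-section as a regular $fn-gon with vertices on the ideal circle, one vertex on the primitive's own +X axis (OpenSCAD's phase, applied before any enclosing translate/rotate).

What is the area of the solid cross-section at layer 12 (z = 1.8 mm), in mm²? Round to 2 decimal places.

172.06 mm²

At z = 1.8 mm: the cube (footprint 8×19) is included at this height (area 152.00 mm²); the cube at (13, 8) is absent (z outside [3, 10]); the 14.5×27.5 cube at (7, 12.5) contributes its full rectangle (area 398.75 mm²); Taking the first minus the rest: starting from the 8×19 cube (152.00 mm²), the 14.5×27.5 cube at (7, 12.5) partially overlaps it — only the 6.50 mm² overlap (of its 398.75 mm²) is removed, clipping the outline — area = 145.50 mm²; the r=3 cylinder at (-2.5, 7.5) contributes a regular 16-gon of circumradius 3 (area = (16/2)·3.000²·sin(360°/16) = 27.55 mm²); Taking the union: the regions partially overlap — summed areas 173.05 mm² minus the doubly-counted overlap 1.00 mm² gives 172.06 mm² — area = 172.06 mm². Overall, the cross-section is a single solid region. Net area = 172.06 mm².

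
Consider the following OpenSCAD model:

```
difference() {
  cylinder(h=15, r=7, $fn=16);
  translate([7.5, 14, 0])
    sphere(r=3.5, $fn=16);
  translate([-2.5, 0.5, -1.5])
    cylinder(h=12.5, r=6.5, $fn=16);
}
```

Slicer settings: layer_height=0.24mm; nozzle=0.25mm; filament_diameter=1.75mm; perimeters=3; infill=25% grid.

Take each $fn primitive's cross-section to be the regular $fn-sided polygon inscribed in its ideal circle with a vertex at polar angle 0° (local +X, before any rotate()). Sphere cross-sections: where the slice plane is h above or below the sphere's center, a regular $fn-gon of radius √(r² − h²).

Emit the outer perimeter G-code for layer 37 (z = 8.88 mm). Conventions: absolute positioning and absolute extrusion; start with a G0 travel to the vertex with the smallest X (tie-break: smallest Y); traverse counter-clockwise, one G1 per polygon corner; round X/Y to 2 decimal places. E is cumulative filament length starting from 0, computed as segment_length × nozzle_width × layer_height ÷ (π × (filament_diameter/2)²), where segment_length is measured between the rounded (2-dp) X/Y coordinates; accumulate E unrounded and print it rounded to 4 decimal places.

At z = 8.88 mm: the r=7 cylinder contributes a regular 16-gon of circumradius 7; the sphere at (7.5, 14) is not intersected at this z (|z−center|=8.880 > r=3.5); the r=6.5 cylinder at (-2.5, 0.5) contributes a regular 16-gon of circumradius 6.5; After the difference (first − rest): starting from the r=7 cylinder, the r=6.5 cylinder at (-2.5, 0.5) partially overlaps it — only the 105.25 mm² overlap (of its 129.35 mm²) is removed, clipping the outline — 1 connected region. The outline is a single polygon with 20 vertices. Extrusion per mm of travel: 0.25 × 0.24 / (π × 0.875²) = 0.024945. Accumulating E over each segment gives final E = 1.1837.

G0 X-3.75 Y-5.75 Z8.88
G1 X-2.68 Y-6.47 E0.0322
G1 X0.00 Y-7.00 E0.1003
G1 X2.68 Y-6.47 E0.1685
G1 X4.95 Y-4.95 E0.2366
G1 X6.47 Y-2.68 E0.3048
G1 X7.00 Y0.00 E0.3729
G1 X6.47 Y2.68 E0.4411
G1 X4.95 Y4.95 E0.5092
G1 X2.68 Y6.47 E0.5774
G1 X0.00 Y7.00 E0.6455
G1 X-1.25 Y6.75 E0.6773
G1 X-0.01 Y6.51 E0.7088
G1 X2.10 Y5.10 E0.7721
G1 X3.51 Y2.99 E0.8354
G1 X4.00 Y0.50 E0.8987
G1 X3.51 Y-1.99 E0.9620
G1 X2.10 Y-4.10 E1.0253
G1 X-0.01 Y-5.51 E1.0886
G1 X-2.50 Y-6.00 E1.1519
G1 X-3.75 Y-5.75 E1.1837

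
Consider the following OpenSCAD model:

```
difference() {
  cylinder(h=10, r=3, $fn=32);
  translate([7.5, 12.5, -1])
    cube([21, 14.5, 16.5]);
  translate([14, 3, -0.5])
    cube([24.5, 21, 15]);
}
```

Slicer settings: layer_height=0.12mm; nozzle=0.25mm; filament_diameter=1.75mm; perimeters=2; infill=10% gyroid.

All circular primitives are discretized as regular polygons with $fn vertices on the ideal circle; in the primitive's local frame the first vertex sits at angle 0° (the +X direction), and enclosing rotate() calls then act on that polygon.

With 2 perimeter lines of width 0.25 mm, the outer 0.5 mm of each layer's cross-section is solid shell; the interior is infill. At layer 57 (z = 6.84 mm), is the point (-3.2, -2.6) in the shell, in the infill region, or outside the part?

At z = 6.84 mm: the r=3 cylinder gives a regular 32-gon of circumradius 3 (constant along its height); the cube at (7.5, 12.5) is present — its section is the full 21×14.5 rectangle; the cube at (14, 3) (footprint 24.5×21) is included at this height; Taking the first minus the rest: starting from the r=3 cylinder, the 21×14.5 cube at (7.5, 12.5) misses the remaining region (no effect); the 24.5×21 cube at (14, 3) misses the remaining region (no effect) — 1 connected region. Overall, the cross-section is a single solid region. The nearest boundary edge runs (-2.12, -2.12)→(-2.49, -1.67); distance from the point to it = 1.14 mm. The point is not inside any of the regions above, so it lies outside the cross-section (1.14 mm from the nearest boundary).

outside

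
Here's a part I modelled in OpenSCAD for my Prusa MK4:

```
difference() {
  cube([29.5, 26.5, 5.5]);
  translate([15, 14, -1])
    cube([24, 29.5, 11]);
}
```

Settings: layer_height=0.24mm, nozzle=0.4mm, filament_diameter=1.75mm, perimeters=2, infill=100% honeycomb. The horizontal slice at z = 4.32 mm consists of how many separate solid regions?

At z = 4.32 mm: the 29.5×26.5 cube contributes its full rectangle; the 24×29.5 cube at (15, 14) contributes its full rectangle; Subtracting the remaining from the first: starting from the 29.5×26.5 cube, the 24×29.5 cube at (15, 14) partially overlaps it — only the 181.25 mm² overlap (of its 708.00 mm²) is removed, clipping the outline — 1 connected region. The result has 1 disconnected region.

1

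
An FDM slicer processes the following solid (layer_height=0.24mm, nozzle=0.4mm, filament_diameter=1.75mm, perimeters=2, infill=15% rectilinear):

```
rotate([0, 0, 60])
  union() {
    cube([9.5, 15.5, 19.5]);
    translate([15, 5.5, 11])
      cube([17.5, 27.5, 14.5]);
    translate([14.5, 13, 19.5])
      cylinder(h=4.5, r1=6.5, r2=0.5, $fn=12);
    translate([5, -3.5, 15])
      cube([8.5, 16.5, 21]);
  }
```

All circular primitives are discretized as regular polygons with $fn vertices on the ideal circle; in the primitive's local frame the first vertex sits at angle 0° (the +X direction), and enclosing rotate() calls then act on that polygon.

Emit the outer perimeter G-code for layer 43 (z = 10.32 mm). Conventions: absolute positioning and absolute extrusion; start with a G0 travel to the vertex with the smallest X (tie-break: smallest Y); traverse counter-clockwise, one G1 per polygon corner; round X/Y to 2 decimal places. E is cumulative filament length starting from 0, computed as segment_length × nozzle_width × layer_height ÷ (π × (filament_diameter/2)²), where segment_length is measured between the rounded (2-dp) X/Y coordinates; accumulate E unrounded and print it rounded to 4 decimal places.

At z = 10.32 mm: the cube is present — its section is the full 9.5×15.5 rectangle; the cube at (15, 5.5) does not reach this height (z outside [11, 25.5]); the cone at (14.5, 13) does not reach this height (z outside [19.5, 24]); the cube at (5, -3.5) is absent (z outside [15, 36]); Merging all regions: only the 9.5×15.5 cube is present, so the union is just that shape — 1 connected region; (rotated 60° about Z; rotation is an isometry so areas/perimeters/island counts are preserved). The outline is a single polygon with 4 vertices. Extrusion per mm of travel: 0.4 × 0.24 / (π × 0.875²) = 0.039912. Accumulating E over each segment gives final E = 1.9956.

G0 X-13.42 Y7.75 Z10.32
G1 X0.00 Y0.00 E0.6185
G1 X4.75 Y8.23 E0.9978
G1 X-8.67 Y15.98 E1.6163
G1 X-13.42 Y7.75 E1.9956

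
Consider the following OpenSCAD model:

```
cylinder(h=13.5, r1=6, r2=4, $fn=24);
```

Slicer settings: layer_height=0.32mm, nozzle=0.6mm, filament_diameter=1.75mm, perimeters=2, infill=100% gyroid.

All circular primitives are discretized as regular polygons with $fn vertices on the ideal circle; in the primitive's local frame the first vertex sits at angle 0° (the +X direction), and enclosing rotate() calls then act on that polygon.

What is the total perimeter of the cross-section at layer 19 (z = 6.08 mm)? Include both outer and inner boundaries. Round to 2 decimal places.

At z = 6.08 mm: the cone contributes a regular 24-gon of circumradius 5.099 (interpolated between r1=6 and r2=4 at t=0.450) (perimeter = 2·24·5.099·sin(180°/24) = 31.95 mm). Overall, the cross-section is a single solid region. Total boundary length (outer) = 31.95 mm.

31.95 mm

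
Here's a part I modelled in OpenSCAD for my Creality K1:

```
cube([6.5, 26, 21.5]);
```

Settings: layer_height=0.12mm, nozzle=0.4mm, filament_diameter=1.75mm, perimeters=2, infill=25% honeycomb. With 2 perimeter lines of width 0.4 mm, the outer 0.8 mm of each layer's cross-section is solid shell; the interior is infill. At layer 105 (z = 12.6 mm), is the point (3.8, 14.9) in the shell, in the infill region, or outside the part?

At z = 12.6 mm: the 6.5×26 cube contributes its full rectangle. Overall, the cross-section is a single solid region. The nearest boundary edge runs (6.50, 0.00)→(6.50, 26.00); distance from the point to it = 2.70 mm. The point is inside the cross-section and 2.70 mm from the nearest boundary — more than the 0.8 mm shell width (2 × 0.4), so it's in the infill interior.

infill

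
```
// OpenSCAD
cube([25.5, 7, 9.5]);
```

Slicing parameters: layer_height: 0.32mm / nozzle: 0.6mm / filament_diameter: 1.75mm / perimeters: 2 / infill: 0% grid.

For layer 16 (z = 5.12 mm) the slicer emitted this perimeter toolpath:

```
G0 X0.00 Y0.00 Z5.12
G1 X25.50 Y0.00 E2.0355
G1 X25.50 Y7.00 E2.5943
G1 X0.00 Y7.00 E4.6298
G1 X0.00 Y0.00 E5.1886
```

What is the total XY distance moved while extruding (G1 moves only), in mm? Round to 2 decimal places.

Sum the Euclidean lengths of each G1 segment: total = 65.00 mm.

65.00 mm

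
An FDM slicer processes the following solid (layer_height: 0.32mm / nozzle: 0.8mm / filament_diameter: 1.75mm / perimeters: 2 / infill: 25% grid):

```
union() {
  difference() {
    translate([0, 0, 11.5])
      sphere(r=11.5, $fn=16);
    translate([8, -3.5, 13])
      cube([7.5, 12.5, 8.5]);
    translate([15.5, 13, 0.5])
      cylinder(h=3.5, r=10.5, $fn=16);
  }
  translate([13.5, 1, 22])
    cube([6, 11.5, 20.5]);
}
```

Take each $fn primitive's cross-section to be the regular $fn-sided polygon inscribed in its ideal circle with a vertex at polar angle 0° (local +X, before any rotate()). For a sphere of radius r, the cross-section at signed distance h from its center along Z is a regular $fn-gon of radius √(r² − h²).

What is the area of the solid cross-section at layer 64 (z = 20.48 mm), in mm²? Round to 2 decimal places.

At z = 20.48 mm: the sphere: section is a regular 16-gon, circumradius = √(r²−h²) = √(11.5²−8.98²) = 7.184 (area = (16/2)·7.184²·sin(360°/16) = 158.00 mm²); the cube at (8, -3.5) (footprint 7.5×12.5) is included at this height (area 93.75 mm²); the cylinder at (15.5, 13) does not reach this height (z outside [0.5, 4]); Subtracting the remaining from the first: starting from the r=11.5 sphere (158.00 mm²), the 7.5×12.5 cube at (8, -3.5) misses the remaining region (no effect) — area = 158.00 mm²; the cube at (13.5, 1) is not intersected at this z (z outside [22, 42.5]); Merging all regions: only that combined region is present, so the union is just that shape — area = 158.00 mm². Overall, the cross-section is a single solid region. Net area = 158.00 mm².

158.00 mm²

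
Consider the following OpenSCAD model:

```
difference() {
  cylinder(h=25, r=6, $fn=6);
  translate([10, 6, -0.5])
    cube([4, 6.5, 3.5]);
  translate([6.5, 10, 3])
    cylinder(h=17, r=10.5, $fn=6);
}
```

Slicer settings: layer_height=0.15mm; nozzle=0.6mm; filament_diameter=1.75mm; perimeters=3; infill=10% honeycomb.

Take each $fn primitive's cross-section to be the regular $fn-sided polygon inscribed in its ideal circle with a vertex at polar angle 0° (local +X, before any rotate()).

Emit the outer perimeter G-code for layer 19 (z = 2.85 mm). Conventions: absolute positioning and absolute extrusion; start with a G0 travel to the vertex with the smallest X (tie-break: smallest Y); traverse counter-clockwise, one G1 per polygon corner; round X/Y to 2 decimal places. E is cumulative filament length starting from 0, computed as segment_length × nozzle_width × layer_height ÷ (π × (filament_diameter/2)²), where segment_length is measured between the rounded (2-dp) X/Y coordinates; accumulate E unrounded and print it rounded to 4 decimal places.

G0 X-6.00 Y0.00 Z2.85
G1 X-3.00 Y-5.20 E0.2246
G1 X3.00 Y-5.20 E0.4491
G1 X6.00 Y0.00 E0.6738
G1 X3.00 Y5.20 E0.8984
G1 X-3.00 Y5.20 E1.1229
G1 X-6.00 Y0.00 E1.3475

At z = 2.85 mm: the r=6 cylinder contributes a regular 6-gon of circumradius 6; the cube at (10, 6) is present — its section is the full 4×6.5 rectangle; the cylinder at (6.5, 10) is not intersected at this z (z outside [3, 20]); After the difference (first − rest): starting from the r=6 cylinder, the 4×6.5 cube at (10, 6) misses the remaining region (no effect) — 1 connected region. The outline is a single polygon with 6 vertices. Extrusion per mm of travel: 0.6 × 0.15 / (π × 0.875²) = 0.037418. Accumulating E over each segment gives final E = 1.3475.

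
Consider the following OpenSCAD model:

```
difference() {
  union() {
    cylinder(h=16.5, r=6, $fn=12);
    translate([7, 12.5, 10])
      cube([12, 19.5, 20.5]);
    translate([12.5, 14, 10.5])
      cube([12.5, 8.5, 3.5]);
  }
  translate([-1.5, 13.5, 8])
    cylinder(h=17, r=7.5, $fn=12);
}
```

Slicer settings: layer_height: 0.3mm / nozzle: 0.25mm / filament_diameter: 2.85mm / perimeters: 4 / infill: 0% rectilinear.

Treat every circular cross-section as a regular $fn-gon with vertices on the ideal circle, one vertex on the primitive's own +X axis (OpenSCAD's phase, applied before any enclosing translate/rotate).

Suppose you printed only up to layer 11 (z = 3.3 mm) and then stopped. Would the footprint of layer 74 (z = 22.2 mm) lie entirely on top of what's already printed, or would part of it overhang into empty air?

part overhangs

Compare the two slices. At z = 3.3: the r=6 cylinder contributes a regular 12-gon of circumradius 6 (area = (12/2)·6.000²·sin(360°/12) = 108.00 mm²); the cube at (7, 12.5) does not reach this height (z outside [10, 30.5]); the cube at (12.5, 14) is absent (z outside [10.5, 14]); Merging all regions: only the r=6 cylinder is present, so the union is just that shape — area = 108.00 mm²; the cylinder at (-1.5, 13.5) is absent (z outside [8, 25]); After the difference (first − rest): none of the subtracted shapes is present at this height, so that combined region is unchanged — area = 108.00 mm². At z = 22.2: the cylinder is not intersected at this z (z outside [0, 16.5]); the cube at (7, 12.5) (footprint 12×19.5) is included at this height (area 234.00 mm²); the cube at (12.5, 14) does not reach this height (z outside [10.5, 14]); Taking the union: only the 12×19.5 cube at (7, 12.5) is present, so the union is just that shape — area = 234.00 mm²; the r=7.5 cylinder at (-1.5, 13.5) contributes a regular 12-gon of circumradius 7.5 (area = (12/2)·7.500²·sin(360°/12) = 168.75 mm²); Taking the first minus the rest: starting from that combined region (234.00 mm²), the r=7.5 cylinder at (-1.5, 13.5) misses the remaining region (no effect) — area = 234.00 mm². Checking containment: at z = 22.2 the cross-section extends beyond the z = 3.3 cross-section by about 234.00 mm².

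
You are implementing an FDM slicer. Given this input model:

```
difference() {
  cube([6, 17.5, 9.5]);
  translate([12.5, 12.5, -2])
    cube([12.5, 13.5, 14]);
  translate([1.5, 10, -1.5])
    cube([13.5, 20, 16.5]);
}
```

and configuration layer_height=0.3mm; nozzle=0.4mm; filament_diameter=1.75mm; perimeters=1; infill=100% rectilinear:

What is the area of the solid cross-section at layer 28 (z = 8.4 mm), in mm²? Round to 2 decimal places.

At z = 8.4 mm: the 6×17.5 cube contributes its full rectangle (area 105.00 mm²); the 12.5×13.5 cube at (12.5, 12.5) contributes its full rectangle (area 168.75 mm²); the 13.5×20 cube at (1.5, 10) contributes its full rectangle (area 270.00 mm²); Taking the first minus the rest: starting from the 6×17.5 cube (105.00 mm²), the 12.5×13.5 cube at (12.5, 12.5) misses the remaining region (no effect); the 13.5×20 cube at (1.5, 10) partially overlaps it — only the 33.75 mm² overlap (of its 270.00 mm²) is removed, clipping the outline — area = 71.25 mm². Overall, the cross-section is a single solid region. Net area = 71.25 mm².

71.25 mm²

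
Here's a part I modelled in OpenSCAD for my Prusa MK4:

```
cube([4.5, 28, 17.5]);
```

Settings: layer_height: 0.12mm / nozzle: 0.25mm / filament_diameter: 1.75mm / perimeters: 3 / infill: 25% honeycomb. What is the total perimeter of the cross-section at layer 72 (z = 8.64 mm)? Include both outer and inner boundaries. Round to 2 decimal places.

At z = 8.64 mm: the cube (footprint 4.5×28) is included at this height (perimeter 65.00 mm). Overall, the cross-section is a single solid region. Total boundary length (outer) = 65.00 mm.

65.00 mm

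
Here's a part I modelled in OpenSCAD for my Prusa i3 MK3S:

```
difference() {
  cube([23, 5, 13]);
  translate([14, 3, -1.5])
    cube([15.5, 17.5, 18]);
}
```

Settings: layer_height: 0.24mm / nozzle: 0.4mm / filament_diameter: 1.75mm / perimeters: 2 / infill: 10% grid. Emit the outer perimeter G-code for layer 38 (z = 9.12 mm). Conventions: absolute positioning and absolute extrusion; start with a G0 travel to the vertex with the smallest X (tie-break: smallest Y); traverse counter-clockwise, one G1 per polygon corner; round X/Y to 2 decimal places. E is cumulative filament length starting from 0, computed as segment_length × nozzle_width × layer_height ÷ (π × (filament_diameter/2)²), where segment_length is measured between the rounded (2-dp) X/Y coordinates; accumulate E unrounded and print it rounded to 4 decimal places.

At z = 9.12 mm: the cube is present — its section is the full 23×5 rectangle; the cube at (14, 3) (footprint 15.5×17.5) is included at this height; Taking the first minus the rest: starting from the 23×5 cube, the 15.5×17.5 cube at (14, 3) partially overlaps it — only the 18.00 mm² overlap (of its 271.25 mm²) is removed, clipping the outline — 1 connected region. The outline is a single polygon with 6 vertices. Extrusion per mm of travel: 0.4 × 0.24 / (π × 0.875²) = 0.039912. Accumulating E over each segment gives final E = 2.2351.

G0 X0.00 Y0.00 Z9.12
G1 X23.00 Y0.00 E0.9180
G1 X23.00 Y3.00 E1.0377
G1 X14.00 Y3.00 E1.3969
G1 X14.00 Y5.00 E1.4767
G1 X0.00 Y5.00 E2.0355
G1 X0.00 Y0.00 E2.2351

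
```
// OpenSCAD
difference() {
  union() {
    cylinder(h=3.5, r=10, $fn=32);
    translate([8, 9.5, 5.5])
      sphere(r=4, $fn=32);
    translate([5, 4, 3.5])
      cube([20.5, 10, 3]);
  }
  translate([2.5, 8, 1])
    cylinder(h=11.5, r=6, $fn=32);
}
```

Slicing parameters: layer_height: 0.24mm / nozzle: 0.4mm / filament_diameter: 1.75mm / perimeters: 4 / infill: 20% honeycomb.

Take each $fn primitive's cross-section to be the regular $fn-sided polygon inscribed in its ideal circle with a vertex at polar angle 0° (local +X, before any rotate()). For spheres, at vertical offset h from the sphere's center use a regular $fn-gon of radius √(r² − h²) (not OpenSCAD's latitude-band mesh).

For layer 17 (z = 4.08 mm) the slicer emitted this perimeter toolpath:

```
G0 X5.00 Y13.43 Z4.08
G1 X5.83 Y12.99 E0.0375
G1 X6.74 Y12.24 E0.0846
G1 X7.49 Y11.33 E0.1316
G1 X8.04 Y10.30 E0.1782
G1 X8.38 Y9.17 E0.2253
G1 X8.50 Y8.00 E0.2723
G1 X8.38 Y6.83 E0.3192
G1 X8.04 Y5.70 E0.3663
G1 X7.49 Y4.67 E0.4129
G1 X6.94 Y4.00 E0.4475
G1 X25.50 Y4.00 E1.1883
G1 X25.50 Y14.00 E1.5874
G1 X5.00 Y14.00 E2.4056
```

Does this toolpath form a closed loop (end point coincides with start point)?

Start point (G0): (5.00, 13.43). End point (last G1): the path does not return to the start — open.

no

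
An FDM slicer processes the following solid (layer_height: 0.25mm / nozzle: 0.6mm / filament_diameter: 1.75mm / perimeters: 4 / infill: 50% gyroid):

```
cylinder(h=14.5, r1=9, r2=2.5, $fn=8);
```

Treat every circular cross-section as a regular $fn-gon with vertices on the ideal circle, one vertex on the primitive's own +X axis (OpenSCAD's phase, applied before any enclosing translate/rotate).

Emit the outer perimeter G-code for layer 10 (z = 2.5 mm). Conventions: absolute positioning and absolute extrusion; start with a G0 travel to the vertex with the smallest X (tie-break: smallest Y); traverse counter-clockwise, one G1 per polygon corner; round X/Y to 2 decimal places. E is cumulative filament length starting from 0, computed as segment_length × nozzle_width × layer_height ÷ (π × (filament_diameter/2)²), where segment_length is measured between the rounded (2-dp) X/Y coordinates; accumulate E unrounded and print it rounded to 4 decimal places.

At z = 2.5 mm: the cone contributes a regular 8-gon of circumradius 7.879 (interpolated between r1=9 and r2=2.5 at t=0.172). The outline is a single polygon with 8 vertices. Extrusion per mm of travel: 0.6 × 0.25 / (π × 0.875²) = 0.062363. Accumulating E over each segment gives final E = 3.0084.

G0 X-7.88 Y0.00 Z2.50
G1 X-5.57 Y-5.57 E0.3760
G1 X0.00 Y-7.88 E0.7521
G1 X5.57 Y-5.57 E1.1281
G1 X7.88 Y0.00 E1.5042
G1 X5.57 Y5.57 E1.8802
G1 X0.00 Y7.88 E2.2563
G1 X-5.57 Y5.57 E2.6323
G1 X-7.88 Y0.00 E3.0084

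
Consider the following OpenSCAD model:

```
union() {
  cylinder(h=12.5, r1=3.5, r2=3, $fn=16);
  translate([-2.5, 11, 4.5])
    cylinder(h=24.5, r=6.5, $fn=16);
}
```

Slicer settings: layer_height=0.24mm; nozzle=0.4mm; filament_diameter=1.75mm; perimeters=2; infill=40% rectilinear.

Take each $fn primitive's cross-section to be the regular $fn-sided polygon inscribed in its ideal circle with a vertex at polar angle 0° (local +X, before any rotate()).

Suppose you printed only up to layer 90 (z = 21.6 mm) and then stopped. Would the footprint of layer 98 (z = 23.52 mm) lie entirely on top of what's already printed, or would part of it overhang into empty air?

entirely on top

Compare the two slices. At z = 21.6: the cone does not reach this height (z outside [0, 12.5]); the cylinder at (-2.5, 11): section is a regular 16-gon, circumradius r=6.5 (area = (16/2)·6.500²·sin(360°/16) = 129.35 mm²); Taking the union: only the r=6.5 cylinder at (-2.5, 11) is present, so the union is just that shape — area = 129.35 mm². At z = 23.52: the cone is not intersected at this z (z outside [0, 12.5]); the r=6.5 cylinder at (-2.5, 11) gives a regular 16-gon of circumradius 6.5 (constant along its height) (area = (16/2)·6.500²·sin(360°/16) = 129.35 mm²); Merging all regions: only the r=6.5 cylinder at (-2.5, 11) is present, so the union is just that shape — area = 129.35 mm². Checking containment: the cross-section at z = 23.52 is a subset of the cross-section at z = 21.6.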